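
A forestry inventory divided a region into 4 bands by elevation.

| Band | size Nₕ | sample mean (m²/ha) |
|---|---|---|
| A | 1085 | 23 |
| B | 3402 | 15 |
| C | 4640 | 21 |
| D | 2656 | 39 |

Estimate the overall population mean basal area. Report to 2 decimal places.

23.51

N = 11783; weights Wₕ = Nₕ/N = (0.0921, 0.2887, 0.3938, 0.2254).
x̄_st = Σ Wₕ·x̄ₕ = 0.0921·23 + 0.2887·15 + 0.3938·21 + 0.2254·39 ≈ 23.5092...
→ 23.51.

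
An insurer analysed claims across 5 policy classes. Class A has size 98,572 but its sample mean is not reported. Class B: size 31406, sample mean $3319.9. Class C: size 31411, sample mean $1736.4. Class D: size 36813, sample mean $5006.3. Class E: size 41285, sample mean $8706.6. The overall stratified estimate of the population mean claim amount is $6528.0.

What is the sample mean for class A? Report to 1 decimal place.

N = 98572 + 31406 + 31411 + 36813 + 41285 = 239487.
Overall total = μ·N = 6528.0·239487 = 1563371136.
Subtract the known strata: 31406·3319.9 + 31411·1736.4 + 36813·5006.3 + 41285·8706.6 = 702555742.7.
Remaining total for class A: 1563371136 − 702555742.7 = 860815393.3.
Divide by its size: 860815393.3 / 98572 = 8732.859... → 8732.9.

8732.9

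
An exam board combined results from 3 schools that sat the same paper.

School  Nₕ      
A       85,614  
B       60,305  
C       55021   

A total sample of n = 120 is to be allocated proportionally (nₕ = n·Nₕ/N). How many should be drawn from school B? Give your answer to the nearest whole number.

36

N = 85614 + 60305 + 55021 = 200940.
n_B = 120·60305/200940 = 36.014... → 36.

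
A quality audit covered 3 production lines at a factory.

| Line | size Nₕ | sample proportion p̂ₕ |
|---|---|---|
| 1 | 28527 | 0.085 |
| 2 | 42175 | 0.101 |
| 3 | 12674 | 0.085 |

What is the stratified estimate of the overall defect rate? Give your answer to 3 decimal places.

0.093

Wₕ = Nₕ/N with N = 83376: 0.3421, 0.5058, 0.1520.
p̂_st = 0.3421·0.085 + 0.5058·0.101 + 0.1520·0.085 ≈ 0.09309... → 0.093.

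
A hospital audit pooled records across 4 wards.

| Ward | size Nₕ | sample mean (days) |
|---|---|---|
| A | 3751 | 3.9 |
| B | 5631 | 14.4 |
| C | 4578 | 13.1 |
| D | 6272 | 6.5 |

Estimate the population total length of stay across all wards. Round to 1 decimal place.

Estimate total by summing Nₕ·x̄ₕ over strata.
3751·3.9 + 5631·14.4 + 4578·13.1 + 6272·6.5 = 14628.9 + 81086.4 + 59971.8 + 40768 = 196455.1.

196455.1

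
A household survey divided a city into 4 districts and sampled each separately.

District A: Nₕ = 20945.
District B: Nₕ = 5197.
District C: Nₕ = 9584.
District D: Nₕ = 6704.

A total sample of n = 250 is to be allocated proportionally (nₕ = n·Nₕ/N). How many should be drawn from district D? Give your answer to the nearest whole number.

40

N = 20945 + 5197 + 9584 + 6704 = 42430.
n_D = 250·6704/42430 = 39.500... → 40.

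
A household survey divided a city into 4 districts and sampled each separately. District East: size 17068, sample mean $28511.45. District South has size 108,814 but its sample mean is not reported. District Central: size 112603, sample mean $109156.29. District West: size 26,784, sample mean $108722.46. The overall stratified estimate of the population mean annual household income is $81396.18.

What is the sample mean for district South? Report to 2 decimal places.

54238.44

N = 17068 + 108814 + 112603 + 26784 = 265269.
Overall total = μ·N = 81396.18·265269 = 21591883272.42.
Subtract the known strata: 17068·28511.45 + 112603·109156.29 + 26784·108722.46 = 15689981520.11.
Remaining total for district South: 21591883272.42 − 15689981520.11 = 5901901752.31.
Divide by its size: 5901901752.31 / 108814 = 54238.4413... → 54238.44.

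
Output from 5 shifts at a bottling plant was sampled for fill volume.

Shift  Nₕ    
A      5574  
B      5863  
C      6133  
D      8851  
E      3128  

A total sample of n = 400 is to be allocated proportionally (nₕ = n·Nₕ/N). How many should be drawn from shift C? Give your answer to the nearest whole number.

83

N = 5574 + 5863 + 6133 + 8851 + 3128 = 29549.
n_C = 400·6133/29549 = 83.021... → 83.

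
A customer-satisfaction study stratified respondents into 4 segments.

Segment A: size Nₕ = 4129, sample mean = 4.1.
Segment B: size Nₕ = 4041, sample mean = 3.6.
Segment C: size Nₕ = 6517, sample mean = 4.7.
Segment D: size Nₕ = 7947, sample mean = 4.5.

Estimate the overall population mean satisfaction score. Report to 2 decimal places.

x̄_st = (Σ Nₕx̄ₕ) / (Σ Nₕ) = (4129·4.1 + 4041·3.6 + 6517·4.7 + 7947·4.5) / 22634
= 97867.9 / 22634 = 4.3239... → 4.32.

4.32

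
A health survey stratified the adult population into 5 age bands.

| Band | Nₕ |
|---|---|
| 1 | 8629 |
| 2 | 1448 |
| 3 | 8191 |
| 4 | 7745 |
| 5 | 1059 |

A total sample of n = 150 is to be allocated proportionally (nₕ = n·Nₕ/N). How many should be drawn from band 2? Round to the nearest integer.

Share of band 2 = 1448/27072 = 0.05349.
Allocate 150 × 0.05349 = 8.023... → 8.

8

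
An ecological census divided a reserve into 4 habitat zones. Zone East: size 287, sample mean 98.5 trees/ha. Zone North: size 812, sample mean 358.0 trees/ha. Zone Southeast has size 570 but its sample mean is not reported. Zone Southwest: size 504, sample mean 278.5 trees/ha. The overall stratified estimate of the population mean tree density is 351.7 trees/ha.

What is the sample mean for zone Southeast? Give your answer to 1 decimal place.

Σ Nₕx̄ₕ = N·μ, so 570·x̄_Southeast = 2173·351.7 − (287·98.5 + 812·358.0 + 504·278.5).
= 764244.1 − 459329.5 = 304914.6.
x̄_Southeast = 304914.6 / 570 = 534.938... → 534.9.

534.9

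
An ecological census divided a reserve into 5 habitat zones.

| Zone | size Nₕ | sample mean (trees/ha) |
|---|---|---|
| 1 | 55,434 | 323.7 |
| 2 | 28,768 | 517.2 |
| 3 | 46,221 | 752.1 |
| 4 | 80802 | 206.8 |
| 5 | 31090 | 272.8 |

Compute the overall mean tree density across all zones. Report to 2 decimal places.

N = 55434 + 28768 + 46221 + 80802 + 31090 = 242315.
Overall mean = Σ (Nₕ/N)·x̄ₕ — weight by population share, not a simple average.
Σ Nₕx̄ₕ = 55434·323.7 + 28768·517.2 + 46221·752.1 + 80802·206.8 + 31090·272.8 = 17943985.8 + 14878809.6 + 34762814.1 + 16709853.6 + 8481352 = 92776815.1.
Divide by N: 92776815.1 / 242315 = 382.8769... → 382.88.

382.88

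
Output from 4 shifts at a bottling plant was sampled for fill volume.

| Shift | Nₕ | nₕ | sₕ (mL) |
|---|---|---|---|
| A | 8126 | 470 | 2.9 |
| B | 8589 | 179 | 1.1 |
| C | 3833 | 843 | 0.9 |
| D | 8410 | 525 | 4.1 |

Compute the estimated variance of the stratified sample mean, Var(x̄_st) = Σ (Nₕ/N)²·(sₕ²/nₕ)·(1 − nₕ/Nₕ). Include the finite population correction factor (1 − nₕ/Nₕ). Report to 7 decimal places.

N = 28958; Wₕ = Nₕ/N.
shift A: (8126/28958)²·2.9²/470·(1 − 470/8126) = 0.0013275160
shift B: (8589/28958)²·1.1²/179·(1 − 179/8589) = 0.0005822826
shift C: (3833/28958)²·0.9²/843·(1 − 843/3833) = 0.0000131320
shift D: (8410/28958)²·4.1²/525·(1 − 525/8410) = 0.0025320308
Sum = 0.0044549613 → 0.0044550.

0.0044550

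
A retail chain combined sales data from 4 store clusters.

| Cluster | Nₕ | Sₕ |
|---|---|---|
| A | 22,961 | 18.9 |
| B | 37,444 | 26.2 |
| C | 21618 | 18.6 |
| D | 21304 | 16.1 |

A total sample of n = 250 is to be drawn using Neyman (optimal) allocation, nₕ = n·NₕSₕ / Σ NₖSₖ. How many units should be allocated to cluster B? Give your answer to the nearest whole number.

A: NₕSₕ = 22961·18.9 = 433962.9
B: NₕSₕ = 37444·26.2 = 981032.8
C: NₕSₕ = 21618·18.6 = 402094.8
D: NₕSₕ = 21304·16.1 = 342994.4
Σ NₕSₕ = 2160084.9.
n_B = 250·981032.8/2160084.9 = 113.541... → 114.

114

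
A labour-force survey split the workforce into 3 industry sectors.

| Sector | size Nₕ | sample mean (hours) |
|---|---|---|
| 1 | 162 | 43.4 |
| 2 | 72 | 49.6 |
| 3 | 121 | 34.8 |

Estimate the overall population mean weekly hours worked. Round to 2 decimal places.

41.73

N = 355; weights Wₕ = Nₕ/N = (0.4563, 0.2028, 0.3408).
x̄_st = Σ Wₕ·x̄ₕ = 0.4563·43.4 + 0.2028·49.6 + 0.3408·34.8 ≈ 41.7262...
→ 41.73.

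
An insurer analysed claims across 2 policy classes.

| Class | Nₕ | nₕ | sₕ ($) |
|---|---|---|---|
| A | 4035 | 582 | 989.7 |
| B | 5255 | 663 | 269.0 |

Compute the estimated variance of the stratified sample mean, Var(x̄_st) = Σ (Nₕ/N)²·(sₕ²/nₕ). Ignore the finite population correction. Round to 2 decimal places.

352.42

N = 9290. Term for each stratum: Wₕ²sₕ²/nₕ.
Var(x̄_st) = 317.49713 + 34.92248 = 352.41961 → 352.42.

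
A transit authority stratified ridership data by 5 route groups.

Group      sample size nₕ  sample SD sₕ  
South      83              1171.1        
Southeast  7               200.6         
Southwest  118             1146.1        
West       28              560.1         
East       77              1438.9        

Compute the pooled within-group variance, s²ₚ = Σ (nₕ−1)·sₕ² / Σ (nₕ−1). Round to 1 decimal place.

South: (83−1)·1171.1² = 82·1371475.21 = 112460967.22
Southeast: (7−1)·200.6² = 6·40240.36 = 241442.16
Southwest: (118−1)·1146.1² = 117·1313545.21 = 153684789.57
West: (28−1)·560.1² = 27·313712.01 = 8470224.27
East: (77−1)·1438.9² = 76·2070433.21 = 157352923.96
Numerator = 432210347.18; denominator = Σ(nₕ−1) = 308.
s²ₚ = 432210347.18/308 = 1403280.348... → 1403280.3.

1403280.3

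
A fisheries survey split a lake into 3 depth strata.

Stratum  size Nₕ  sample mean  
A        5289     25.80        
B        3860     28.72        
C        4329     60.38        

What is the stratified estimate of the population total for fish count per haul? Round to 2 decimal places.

508700.42

A: 5289·25.80 = 136456.2
B: 3860·28.72 = 110859.2
C: 4329·60.38 = 261385.02
τ̂ = Σ Nₕx̄ₕ = 508700.42.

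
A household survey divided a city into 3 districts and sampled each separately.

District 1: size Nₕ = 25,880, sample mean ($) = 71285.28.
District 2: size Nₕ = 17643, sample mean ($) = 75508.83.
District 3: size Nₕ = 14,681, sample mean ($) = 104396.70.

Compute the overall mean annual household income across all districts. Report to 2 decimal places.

80917.35

x̄_st = (Σ Nₕx̄ₕ) / (Σ Nₕ) = (25880·71285.28 + 17643·75508.83 + 14681·104396.70) / 58204
= 4709713286.79 / 58204 = 80917.3474... → 80917.35.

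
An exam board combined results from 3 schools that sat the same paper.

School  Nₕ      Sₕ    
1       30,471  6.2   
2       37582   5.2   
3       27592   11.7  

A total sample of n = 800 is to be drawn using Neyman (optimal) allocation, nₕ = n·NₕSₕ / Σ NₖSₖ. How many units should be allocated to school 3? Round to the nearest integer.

365

1: NₕSₕ = 30471·6.2 = 188920.2
2: NₕSₕ = 37582·5.2 = 195426.4
3: NₕSₕ = 27592·11.7 = 322826.4
Σ NₕSₕ = 707173.
n_3 = 800·322826.4/707173 = 365.202... → 365.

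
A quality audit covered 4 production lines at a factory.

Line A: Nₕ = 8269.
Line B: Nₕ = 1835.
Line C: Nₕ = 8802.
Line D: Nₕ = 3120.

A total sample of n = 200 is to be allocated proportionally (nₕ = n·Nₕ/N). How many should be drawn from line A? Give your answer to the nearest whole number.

N = 8269 + 1835 + 8802 + 3120 = 22026.
n_A = 200·8269/22026 = 75.084... → 75.

75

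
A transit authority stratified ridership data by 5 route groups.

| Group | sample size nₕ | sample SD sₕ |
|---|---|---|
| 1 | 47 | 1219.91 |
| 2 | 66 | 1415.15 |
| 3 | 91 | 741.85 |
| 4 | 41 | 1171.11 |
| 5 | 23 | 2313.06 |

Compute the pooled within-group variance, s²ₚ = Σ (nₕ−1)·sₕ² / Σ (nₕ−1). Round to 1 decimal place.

1: (47−1)·1219.91² = 46·1488180.4081 = 68456298.7726
2: (66−1)·1415.15² = 65·2002649.5225 = 130172218.9625
3: (91−1)·741.85² = 90·550341.4225 = 49530728.025
4: (41−1)·1171.11² = 40·1371498.6321 = 54859945.284
5: (23−1)·2313.06² = 22·5350246.5636 = 117705424.3992
Numerator = 420724615.4433; denominator = Σ(nₕ−1) = 263.
s²ₚ = 420724615.4433/263 = 1599713.367... → 1599713.4.

1599713.4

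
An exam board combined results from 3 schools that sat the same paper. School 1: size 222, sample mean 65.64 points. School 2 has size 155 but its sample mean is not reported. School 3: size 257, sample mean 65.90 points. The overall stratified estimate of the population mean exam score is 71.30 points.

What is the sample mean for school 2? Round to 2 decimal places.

88.36

N = 222 + 155 + 257 = 634.
Overall total = μ·N = 71.30·634 = 45204.2.
Subtract the known strata: 222·65.64 + 257·65.90 = 31508.38.
Remaining total for school 2: 45204.2 − 31508.38 = 13695.82.
Divide by its size: 13695.82 / 155 = 88.3601... → 88.36.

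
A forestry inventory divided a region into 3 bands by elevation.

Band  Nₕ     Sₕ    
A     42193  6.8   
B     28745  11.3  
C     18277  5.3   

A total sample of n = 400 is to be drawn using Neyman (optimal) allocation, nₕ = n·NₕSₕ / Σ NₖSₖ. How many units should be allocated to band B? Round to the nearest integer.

Σ NₕSₕ = 42193·6.8 + 28745·11.3 + 18277·5.3 = 708599.
Share for B: 324818.5/708599 = 0.45840.
n_B = 400 × 0.45840 = 183.358... → 183.

183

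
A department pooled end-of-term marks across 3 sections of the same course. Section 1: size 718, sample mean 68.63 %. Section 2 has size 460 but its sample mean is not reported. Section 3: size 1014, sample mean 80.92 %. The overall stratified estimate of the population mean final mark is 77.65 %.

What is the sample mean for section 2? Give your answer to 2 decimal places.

84.52

N = 718 + 460 + 1014 = 2192.
Overall total = μ·N = 77.65·2192 = 170208.8.
Subtract the known strata: 718·68.63 + 1014·80.92 = 131329.22.
Remaining total for section 2: 170208.8 − 131329.22 = 38879.58.
Divide by its size: 38879.58 / 460 = 84.5208... → 84.52.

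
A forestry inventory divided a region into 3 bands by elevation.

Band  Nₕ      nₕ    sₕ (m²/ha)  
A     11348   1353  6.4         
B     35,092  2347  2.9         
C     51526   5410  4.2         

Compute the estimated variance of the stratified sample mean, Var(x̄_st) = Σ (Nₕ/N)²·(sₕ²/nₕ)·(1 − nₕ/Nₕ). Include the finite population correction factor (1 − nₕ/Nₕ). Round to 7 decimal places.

0.0015941

N = 97966; Wₕ = Nₕ/N.
band A: (11348/97966)²·6.4²/1353·(1 − 1353/11348) = 0.0003577779
band B: (35092/97966)²·2.9²/2347·(1 − 2347/35092) = 0.0004290276
band C: (51526/97966)²·4.2²/5410·(1 − 5410/51526) = 0.0008072882
Sum = 0.0015940938 → 0.0015941.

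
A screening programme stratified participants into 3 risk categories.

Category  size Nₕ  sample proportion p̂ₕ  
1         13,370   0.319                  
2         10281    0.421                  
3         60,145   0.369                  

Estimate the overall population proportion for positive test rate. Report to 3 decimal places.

0.367

N = 13370 + 10281 + 60145 = 83796.
Overall proportion = Σ (Nₕ/N)·p̂ₕ.
Σ Nₕp̂ₕ = 4265.03 + 4328.301 + 22193.505 = 30786.836.
30786.836 / 83796 = 0.36740... → 0.367.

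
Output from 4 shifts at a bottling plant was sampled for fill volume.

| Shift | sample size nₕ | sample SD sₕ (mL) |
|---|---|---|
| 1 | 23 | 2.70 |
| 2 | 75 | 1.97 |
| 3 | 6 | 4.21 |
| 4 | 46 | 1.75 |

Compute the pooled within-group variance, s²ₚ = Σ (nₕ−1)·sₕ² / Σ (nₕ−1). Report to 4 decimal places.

Degrees of freedom: 22 + 74 + 5 + 45 = 146.
Σ(nₕ−1)sₕ² = 22·7.29 + 74·3.8809 + 5·17.7241 + 45·3.0625 = 673.9996.
s²ₚ = 673.9996 / 146 = 4.616436... → 4.6164.

4.6164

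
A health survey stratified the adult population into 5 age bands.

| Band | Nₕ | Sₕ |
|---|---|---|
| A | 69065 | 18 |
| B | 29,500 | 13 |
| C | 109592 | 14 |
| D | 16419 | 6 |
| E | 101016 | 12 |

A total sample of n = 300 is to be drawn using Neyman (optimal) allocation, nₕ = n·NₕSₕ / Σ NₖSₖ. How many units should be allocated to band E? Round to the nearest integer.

81

A: NₕSₕ = 69065·18 = 1243170
B: NₕSₕ = 29500·13 = 383500
C: NₕSₕ = 109592·14 = 1534288
D: NₕSₕ = 16419·6 = 98514
E: NₕSₕ = 101016·12 = 1212192
Σ NₕSₕ = 4471664.
n_E = 300·1212192/4471664 = 81.325... → 81.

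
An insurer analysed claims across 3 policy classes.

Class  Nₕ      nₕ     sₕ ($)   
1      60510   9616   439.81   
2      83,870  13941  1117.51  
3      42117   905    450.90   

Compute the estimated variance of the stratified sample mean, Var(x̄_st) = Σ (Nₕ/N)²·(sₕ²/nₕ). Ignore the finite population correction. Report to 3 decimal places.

31.692

N = 186497; Wₕ = Nₕ/N.
class 1: (60510/186497)²·439.81²/9616 = 2.117612
class 2: (83870/186497)²·1117.51²/13941 = 18.116675
class 3: (42117/186497)²·450.90²/905 = 11.457320
Sum = 31.691607 → 31.692.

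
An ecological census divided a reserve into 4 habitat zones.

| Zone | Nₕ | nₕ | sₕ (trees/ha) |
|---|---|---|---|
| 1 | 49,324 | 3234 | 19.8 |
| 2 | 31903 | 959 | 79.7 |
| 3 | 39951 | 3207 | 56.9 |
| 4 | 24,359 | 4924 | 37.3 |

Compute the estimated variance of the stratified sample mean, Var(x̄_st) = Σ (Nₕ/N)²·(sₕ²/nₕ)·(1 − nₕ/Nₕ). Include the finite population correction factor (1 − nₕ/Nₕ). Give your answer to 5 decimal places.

N = 145537; Wₕ = Nₕ/N.
zone 1: (49324/145537)²·19.8²/3234·(1 − 3234/49324) = 0.01301094
zone 2: (31903/145537)²·79.7²/959·(1 − 959/31903) = 0.30871603
zone 3: (39951/145537)²·56.9²/3207·(1 − 3207/39951) = 0.06996693
zone 4: (24359/145537)²·37.3²/4924·(1 − 4924/24359) = 0.00631534
Sum = 0.39800923 → 0.39801.

0.39801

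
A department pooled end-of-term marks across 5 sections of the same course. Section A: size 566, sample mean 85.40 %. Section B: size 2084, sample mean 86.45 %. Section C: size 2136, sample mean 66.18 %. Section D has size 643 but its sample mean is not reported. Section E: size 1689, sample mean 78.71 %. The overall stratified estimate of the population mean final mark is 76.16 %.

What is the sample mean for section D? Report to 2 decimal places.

61.13

Σ Nₕx̄ₕ = N·μ, so 643·x̄_D = 7118·76.16 − (566·85.40 + 2084·86.45 + 2136·66.18 + 1689·78.71).
= 542106.88 − 502799.87 = 39307.01.
x̄_D = 39307.01 / 643 = 61.1307... → 61.13.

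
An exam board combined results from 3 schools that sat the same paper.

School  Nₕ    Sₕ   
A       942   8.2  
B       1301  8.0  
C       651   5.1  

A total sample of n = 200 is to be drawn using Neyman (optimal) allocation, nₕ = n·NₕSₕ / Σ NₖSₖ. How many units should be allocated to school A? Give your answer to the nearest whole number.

72

Σ NₕSₕ = 942·8.2 + 1301·8.0 + 651·5.1 = 21452.5.
Share for A: 7724.4/21452.5 = 0.36007.
n_A = 200 × 0.36007 = 72.014... → 72.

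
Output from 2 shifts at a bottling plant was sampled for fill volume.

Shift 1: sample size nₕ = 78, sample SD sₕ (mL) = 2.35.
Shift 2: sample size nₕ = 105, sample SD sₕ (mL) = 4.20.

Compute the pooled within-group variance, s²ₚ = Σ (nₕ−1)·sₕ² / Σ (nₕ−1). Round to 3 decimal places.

1: (78−1)·2.35² = 77·5.5225 = 425.2325
2: (105−1)·4.20² = 104·17.64 = 1834.56
Numerator = 2259.7925; denominator = Σ(nₕ−1) = 181.
s²ₚ = 2259.7925/181 = 12.48504... → 12.485.

12.485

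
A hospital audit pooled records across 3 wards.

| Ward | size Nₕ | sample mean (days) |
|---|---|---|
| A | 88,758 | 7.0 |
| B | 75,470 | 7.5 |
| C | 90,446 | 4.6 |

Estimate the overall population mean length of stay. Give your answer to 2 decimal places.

N = 88758 + 75470 + 90446 = 254674.
Weight each subgroup mean by Nₕ/N and sum.
Σ Nₕx̄ₕ = 88758·7.0 + 75470·7.5 + 90446·4.6 = 621306 + 566025 + 416051.6 = 1603382.6.
Divide by N: 1603382.6 / 254674 = 6.2958... → 6.30.

6.30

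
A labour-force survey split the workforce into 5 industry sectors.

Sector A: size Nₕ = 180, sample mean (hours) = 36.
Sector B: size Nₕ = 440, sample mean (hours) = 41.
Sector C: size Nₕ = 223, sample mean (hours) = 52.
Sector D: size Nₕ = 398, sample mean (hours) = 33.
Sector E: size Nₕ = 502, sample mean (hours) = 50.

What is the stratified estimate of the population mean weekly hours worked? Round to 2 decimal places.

N = 180 + 440 + 223 + 398 + 502 = 1743.
Weight each subgroup mean by Nₕ/N and sum.
Σ Nₕx̄ₕ = 180·36 + 440·41 + 223·52 + 398·33 + 502·50 = 6480 + 18040 + 11596 + 13134 + 25100 = 74350.
Divide by N: 74350 / 1743 = 42.6563... → 42.66.

42.66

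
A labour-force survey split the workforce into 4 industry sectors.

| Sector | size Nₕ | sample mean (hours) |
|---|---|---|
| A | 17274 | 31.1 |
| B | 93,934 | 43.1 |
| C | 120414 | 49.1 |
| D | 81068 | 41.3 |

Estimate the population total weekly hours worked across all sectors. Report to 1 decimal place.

A: 17274·31.1 = 537221.4
B: 93934·43.1 = 4048555.4
C: 120414·49.1 = 5912327.4
D: 81068·41.3 = 3348108.4
τ̂ = Σ Nₕx̄ₕ = 13846212.6.

13846212.6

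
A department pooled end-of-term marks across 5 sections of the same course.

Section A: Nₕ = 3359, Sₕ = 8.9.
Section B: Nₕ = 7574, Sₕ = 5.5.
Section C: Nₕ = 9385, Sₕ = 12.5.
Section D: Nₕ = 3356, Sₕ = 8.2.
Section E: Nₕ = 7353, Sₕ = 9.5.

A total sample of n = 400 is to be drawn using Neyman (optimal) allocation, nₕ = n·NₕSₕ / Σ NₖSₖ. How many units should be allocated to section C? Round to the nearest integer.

Σ NₕSₕ = 3359·8.9 + 7574·5.5 + 9385·12.5 + 3356·8.2 + 7353·9.5 = 286237.3.
Share for C: 117312.5/286237.3 = 0.40984.
n_C = 400 × 0.40984 = 163.937... → 164.

164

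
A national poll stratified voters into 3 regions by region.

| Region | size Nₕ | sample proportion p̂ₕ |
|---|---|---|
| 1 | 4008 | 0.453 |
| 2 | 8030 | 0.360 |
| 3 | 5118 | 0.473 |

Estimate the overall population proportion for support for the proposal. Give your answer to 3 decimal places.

0.415

N = 4008 + 8030 + 5118 = 17156.
Overall proportion = Σ (Nₕ/N)·p̂ₕ.
Σ Nₕp̂ₕ = 1815.624 + 2890.8 + 2420.814 = 7127.238.
7127.238 / 17156 = 0.41544... → 0.415.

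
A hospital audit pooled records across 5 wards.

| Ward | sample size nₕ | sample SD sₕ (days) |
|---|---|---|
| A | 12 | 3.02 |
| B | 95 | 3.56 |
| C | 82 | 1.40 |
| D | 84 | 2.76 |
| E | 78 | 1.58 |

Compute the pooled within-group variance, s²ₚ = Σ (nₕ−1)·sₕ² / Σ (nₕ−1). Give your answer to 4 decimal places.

6.5748

Degrees of freedom: 11 + 94 + 81 + 83 + 77 = 346.
Σ(nₕ−1)sₕ² = 11·9.1204 + 94·12.6736 + 81·1.96 + 83·7.6176 + 77·2.4964 = 2274.8864.
s²ₚ = 2274.8864 / 346 = 6.574816... → 6.5748.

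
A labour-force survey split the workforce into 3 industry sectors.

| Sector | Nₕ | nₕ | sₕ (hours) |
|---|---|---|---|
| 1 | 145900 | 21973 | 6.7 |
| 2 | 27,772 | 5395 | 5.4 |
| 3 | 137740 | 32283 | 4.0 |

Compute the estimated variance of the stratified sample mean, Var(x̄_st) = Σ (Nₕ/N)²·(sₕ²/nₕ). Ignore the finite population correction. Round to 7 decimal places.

N = 311412; Wₕ = Nₕ/N.
sector 1: (145900/311412)²·6.7²/21973 = 0.0004484357
sector 2: (27772/311412)²·5.4²/5395 = 0.0000429873
sector 3: (137740/311412)²·4.0²/32283 = 0.0000969607
Sum = 0.0005883836 → 0.0005884.

0.0005884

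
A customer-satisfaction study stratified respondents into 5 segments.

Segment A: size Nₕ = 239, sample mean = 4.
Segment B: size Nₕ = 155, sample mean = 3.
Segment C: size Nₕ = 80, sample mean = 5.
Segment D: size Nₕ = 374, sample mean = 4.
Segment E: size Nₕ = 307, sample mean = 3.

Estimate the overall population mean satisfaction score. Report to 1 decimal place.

3.7

N = 239 + 155 + 80 + 374 + 307 = 1155.
The stratified mean weights each stratum mean by its population share Nₕ/N.
Σ Nₕx̄ₕ = 239·4 + 155·3 + 80·5 + 374·4 + 307·3 = 956 + 465 + 400 + 1496 + 921 = 4238.
Divide by N: 4238 / 1155 = 3.669... → 3.7.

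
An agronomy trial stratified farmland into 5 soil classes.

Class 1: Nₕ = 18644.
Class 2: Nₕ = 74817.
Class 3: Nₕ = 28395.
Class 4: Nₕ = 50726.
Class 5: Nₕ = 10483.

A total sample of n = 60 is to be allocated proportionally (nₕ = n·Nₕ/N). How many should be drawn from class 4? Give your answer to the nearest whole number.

17

Share of class 4 = 50726/183065 = 0.27709.
Allocate 60 × 0.27709 = 16.626... → 17.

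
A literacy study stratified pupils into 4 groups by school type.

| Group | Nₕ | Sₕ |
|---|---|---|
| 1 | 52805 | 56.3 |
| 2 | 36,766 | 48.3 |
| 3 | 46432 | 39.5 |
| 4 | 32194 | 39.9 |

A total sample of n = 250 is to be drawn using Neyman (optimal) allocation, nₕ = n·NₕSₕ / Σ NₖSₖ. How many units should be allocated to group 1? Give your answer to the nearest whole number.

94

Σ NₕSₕ = 52805·56.3 + 36766·48.3 + 46432·39.5 + 32194·39.9 = 7867323.9.
Share for 1: 2972921.5/7867323.9 = 0.37788.
n_1 = 250 × 0.37788 = 94.471... → 94.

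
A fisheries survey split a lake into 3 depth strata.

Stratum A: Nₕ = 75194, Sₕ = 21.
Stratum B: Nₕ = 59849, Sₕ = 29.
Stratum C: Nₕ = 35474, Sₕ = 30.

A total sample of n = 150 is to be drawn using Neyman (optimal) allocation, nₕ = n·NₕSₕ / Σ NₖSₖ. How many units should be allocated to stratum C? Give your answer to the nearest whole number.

A: NₕSₕ = 75194·21 = 1579074
B: NₕSₕ = 59849·29 = 1735621
C: NₕSₕ = 35474·30 = 1064220
Σ NₕSₕ = 4378915.
n_C = 150·1064220/4378915 = 36.455... → 36.

36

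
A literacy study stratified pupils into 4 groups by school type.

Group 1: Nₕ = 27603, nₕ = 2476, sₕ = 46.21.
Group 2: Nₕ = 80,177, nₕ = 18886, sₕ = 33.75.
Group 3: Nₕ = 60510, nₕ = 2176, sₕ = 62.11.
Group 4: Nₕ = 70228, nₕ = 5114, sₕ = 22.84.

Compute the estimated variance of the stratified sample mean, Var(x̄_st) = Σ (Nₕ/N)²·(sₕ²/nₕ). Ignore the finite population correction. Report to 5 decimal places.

N = 238518; Wₕ = Nₕ/N.
group 1: (27603/238518)²·46.21²/2476 = 0.01155025
group 2: (80177/238518)²·33.75²/18886 = 0.00681498
group 3: (60510/238518)²·62.11²/2176 = 0.11409751
group 4: (70228/238518)²·22.84²/5114 = 0.00884321
Sum = 0.14130595 → 0.14131.

0.14131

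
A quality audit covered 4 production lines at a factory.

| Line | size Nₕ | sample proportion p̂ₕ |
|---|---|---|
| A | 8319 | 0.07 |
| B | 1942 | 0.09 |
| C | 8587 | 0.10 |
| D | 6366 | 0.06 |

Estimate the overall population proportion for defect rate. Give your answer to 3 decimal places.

0.079

Wₕ = Nₕ/N with N = 25214: 0.3299, 0.0770, 0.3406, 0.2525.
p̂_st = 0.3299·0.07 + 0.0770·0.09 + 0.3406·0.10 + 0.2525·0.06 ≈ 0.07923... → 0.079.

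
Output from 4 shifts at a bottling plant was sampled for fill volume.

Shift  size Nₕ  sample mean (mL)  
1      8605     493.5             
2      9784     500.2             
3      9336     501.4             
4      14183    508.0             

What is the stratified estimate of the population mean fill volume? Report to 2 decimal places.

501.73

N = 8605 + 9784 + 9336 + 14183 = 41908.
Weight each subgroup mean by Nₕ/N and sum.
Σ Nₕx̄ₕ = 8605·493.5 + 9784·500.2 + 9336·501.4 + 14183·508.0 = 4246567.5 + 4893956.8 + 4681070.4 + 7204964 = 21026558.7.
Divide by N: 21026558.7 / 41908 = 501.7314... → 501.73.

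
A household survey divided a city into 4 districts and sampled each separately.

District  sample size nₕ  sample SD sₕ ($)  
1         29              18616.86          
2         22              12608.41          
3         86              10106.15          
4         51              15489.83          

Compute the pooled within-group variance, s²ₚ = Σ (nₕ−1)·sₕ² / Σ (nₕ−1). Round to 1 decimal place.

183266390.4

Degrees of freedom: 28 + 21 + 85 + 50 = 184.
Σ(nₕ−1)sₕ² = 28·346587476.2596 + 21·158972002.7281 + 85·102134267.8225 + 50·239934833.4289 = 33721015828.9164.
s²ₚ = 33721015828.9164 / 184 = 183266390.375... → 183266390.4.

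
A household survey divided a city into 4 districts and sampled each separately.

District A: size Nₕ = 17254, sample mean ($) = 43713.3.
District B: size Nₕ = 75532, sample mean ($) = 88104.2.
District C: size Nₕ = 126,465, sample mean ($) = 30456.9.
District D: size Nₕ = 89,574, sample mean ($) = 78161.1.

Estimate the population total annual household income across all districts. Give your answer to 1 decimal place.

Estimate total by summing Nₕ·x̄ₕ over strata.
17254·43713.3 + 75532·88104.2 + 126465·30456.9 + 89574·78161.1 = 754229278.2 + 6654686434.4 + 3851731858.5 + 7001202371.4 = 18261849942.5.

18261849942.5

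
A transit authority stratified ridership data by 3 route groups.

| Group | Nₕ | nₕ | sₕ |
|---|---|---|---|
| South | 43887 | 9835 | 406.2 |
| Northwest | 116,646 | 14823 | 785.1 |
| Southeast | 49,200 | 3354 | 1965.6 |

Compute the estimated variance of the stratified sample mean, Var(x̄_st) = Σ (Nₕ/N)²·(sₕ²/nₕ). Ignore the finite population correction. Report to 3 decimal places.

76.987

N = 209733; Wₕ = Nₕ/N.
group South: (43887/209733)²·406.2²/9835 = 0.734588
group Northwest: (116646/209733)²·785.1²/14823 = 12.862341
group Southeast: (49200/209733)²·1965.6²/3354 = 63.390459
Sum = 76.987388 → 76.987.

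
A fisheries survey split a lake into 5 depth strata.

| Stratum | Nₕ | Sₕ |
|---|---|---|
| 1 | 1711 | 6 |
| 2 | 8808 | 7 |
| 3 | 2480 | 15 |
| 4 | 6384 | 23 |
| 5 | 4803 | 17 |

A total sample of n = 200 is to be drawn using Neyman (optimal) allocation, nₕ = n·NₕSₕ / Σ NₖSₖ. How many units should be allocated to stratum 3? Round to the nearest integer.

22

Σ NₕSₕ = 1711·6 + 8808·7 + 2480·15 + 6384·23 + 4803·17 = 337605.
Share for 3: 37200/337605 = 0.11019.
n_3 = 200 × 0.11019 = 22.038... → 22.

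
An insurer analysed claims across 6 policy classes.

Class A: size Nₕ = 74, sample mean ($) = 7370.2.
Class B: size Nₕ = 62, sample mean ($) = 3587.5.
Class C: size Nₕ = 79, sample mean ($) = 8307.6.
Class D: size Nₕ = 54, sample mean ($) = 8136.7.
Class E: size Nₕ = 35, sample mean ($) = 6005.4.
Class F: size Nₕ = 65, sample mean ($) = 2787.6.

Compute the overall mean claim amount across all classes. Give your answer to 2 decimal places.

N = 74 + 62 + 79 + 54 + 35 + 65 = 369.
The stratified mean weights each stratum mean by its population share Nₕ/N.
Σ Nₕx̄ₕ = 74·7370.2 + 62·3587.5 + 79·8307.6 + 54·8136.7 + 35·6005.4 + 65·2787.6 = 545394.8 + 222425 + 656300.4 + 439381.8 + 210189 + 181194 = 2254885.
Divide by N: 2254885 / 369 = 6110.7995... → 6110.80.

6110.80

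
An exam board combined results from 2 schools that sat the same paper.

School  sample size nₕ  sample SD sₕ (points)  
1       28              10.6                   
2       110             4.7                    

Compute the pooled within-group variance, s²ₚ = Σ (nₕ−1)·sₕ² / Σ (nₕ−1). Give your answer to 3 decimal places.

1: (28−1)·10.6² = 27·112.36 = 3033.72
2: (110−1)·4.7² = 109·22.09 = 2407.81
Numerator = 5441.53; denominator = Σ(nₕ−1) = 136.
s²ₚ = 5441.53/136 = 40.01125 → 40.011.

40.011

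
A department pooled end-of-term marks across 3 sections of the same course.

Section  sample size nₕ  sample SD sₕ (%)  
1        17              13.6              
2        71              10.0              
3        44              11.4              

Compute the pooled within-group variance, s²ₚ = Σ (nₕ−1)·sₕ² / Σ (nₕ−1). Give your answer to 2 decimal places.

120.52

Degrees of freedom: 16 + 70 + 43 = 129.
Σ(nₕ−1)sₕ² = 16·184.96 + 70·100 + 43·129.96 = 15547.64.
s²ₚ = 15547.64 / 129 = 120.5243... → 120.52.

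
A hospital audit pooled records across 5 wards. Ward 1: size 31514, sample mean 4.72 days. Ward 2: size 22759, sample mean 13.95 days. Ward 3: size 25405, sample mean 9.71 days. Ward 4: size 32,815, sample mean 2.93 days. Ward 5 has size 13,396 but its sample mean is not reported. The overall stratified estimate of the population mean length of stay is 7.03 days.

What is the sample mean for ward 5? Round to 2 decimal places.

Σ Nₕx̄ₕ = N·μ, so 13396·x̄_5 = 125889·7.03 − (31514·4.72 + 22759·13.95 + 25405·9.71 + 32815·2.93).
= 884999.67 − 809064.63 = 75935.04.
x̄_5 = 75935.04 / 13396 = 5.6685... → 5.67.

5.67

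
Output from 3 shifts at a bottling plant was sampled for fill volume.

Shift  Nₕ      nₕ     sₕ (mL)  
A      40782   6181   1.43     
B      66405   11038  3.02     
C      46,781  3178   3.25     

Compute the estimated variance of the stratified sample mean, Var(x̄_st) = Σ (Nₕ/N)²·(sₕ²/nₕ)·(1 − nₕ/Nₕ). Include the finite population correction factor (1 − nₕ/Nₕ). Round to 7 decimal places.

N = 153968; Wₕ = Nₕ/N.
shift A: (40782/153968)²·1.43²/6181·(1 − 6181/40782) = 0.0000196929
shift B: (66405/153968)²·3.02²/11038·(1 − 11038/66405) = 0.0001281487
shift C: (46781/153968)²·3.25²/3178·(1 − 3178/46781) = 0.0002859814
Sum = 0.0004338230 → 0.0004338.

0.0004338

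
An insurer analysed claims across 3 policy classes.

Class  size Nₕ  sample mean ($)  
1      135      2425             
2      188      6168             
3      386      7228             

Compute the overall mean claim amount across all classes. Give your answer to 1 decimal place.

x̄_st = (Σ Nₕx̄ₕ) / (Σ Nₕ) = (135·2425 + 188·6168 + 386·7228) / 709
= 4276967 / 709 = 6032.394... → 6032.4.

6032.4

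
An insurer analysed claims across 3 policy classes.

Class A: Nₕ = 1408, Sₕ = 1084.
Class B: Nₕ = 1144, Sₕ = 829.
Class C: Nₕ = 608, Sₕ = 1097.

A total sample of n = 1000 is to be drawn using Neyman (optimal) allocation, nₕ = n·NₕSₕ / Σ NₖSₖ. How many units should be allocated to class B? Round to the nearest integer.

302

Σ NₕSₕ = 1408·1084 + 1144·829 + 608·1097 = 3141624.
Share for B: 948376/3141624 = 0.30187.
n_B = 1000 × 0.30187 = 301.874... → 302.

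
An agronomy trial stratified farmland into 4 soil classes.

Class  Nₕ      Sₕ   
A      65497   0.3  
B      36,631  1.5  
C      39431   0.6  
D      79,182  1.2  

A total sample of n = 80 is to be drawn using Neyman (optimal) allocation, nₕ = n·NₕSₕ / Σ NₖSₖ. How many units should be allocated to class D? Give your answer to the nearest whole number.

Σ NₕSₕ = 65497·0.3 + 36631·1.5 + 39431·0.6 + 79182·1.2 = 193272.6.
Share for D: 95018.4/193272.6 = 0.49163.
n_D = 80 × 0.49163 = 39.330... → 39.

39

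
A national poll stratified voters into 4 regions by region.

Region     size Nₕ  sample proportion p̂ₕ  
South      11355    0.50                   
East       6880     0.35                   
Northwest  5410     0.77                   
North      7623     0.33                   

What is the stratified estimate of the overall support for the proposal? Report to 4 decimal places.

0.4723

N = 11355 + 6880 + 5410 + 7623 = 31268.
Overall proportion = Σ (Nₕ/N)·p̂ₕ.
Σ Nₕp̂ₕ = 5677.5 + 2408 + 4165.7 + 2515.59 = 14766.79.
14766.79 / 31268 = 0.472265... → 0.4723.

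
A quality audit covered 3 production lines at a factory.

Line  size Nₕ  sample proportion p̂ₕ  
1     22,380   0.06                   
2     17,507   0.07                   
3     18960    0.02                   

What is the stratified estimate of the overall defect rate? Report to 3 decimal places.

Wₕ = Nₕ/N with N = 58847: 0.3803, 0.2975, 0.3222.
p̂_st = 0.3803·0.06 + 0.2975·0.07 + 0.3222·0.02 ≈ 0.05009... → 0.050.

0.050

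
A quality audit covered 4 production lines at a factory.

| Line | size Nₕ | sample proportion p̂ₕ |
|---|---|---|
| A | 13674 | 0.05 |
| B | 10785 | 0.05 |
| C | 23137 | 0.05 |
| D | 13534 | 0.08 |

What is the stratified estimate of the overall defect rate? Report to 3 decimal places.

0.057

N = 13674 + 10785 + 23137 + 13534 = 61130.
Overall proportion = Σ (Nₕ/N)·p̂ₕ.
Σ Nₕp̂ₕ = 683.7 + 539.25 + 1156.85 + 1082.72 = 3462.52.
3462.52 / 61130 = 0.05664... → 0.057.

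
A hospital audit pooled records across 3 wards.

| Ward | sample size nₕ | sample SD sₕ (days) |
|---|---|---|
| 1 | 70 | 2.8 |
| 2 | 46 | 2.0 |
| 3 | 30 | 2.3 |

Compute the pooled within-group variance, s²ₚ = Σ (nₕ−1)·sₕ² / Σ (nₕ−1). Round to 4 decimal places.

6.1145

1: (70−1)·2.8² = 69·7.84 = 540.96
2: (46−1)·2.0² = 45·4 = 180
3: (30−1)·2.3² = 29·5.29 = 153.41
Numerator = 874.37; denominator = Σ(nₕ−1) = 143.
s²ₚ = 874.37/143 = 6.114476... → 6.1145.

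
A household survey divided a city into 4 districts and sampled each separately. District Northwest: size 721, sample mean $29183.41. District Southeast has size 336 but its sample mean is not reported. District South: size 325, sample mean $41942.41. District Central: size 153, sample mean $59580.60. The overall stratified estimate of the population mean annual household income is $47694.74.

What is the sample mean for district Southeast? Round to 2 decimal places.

N = 721 + 336 + 325 + 153 = 1535.
Overall total = μ·N = 47694.74·1535 = 73211425.9.
Subtract the known strata: 721·29183.41 + 325·41942.41 + 153·59580.60 = 43788353.66.
Remaining total for district Southeast: 73211425.9 − 43788353.66 = 29423072.24.
Divide by its size: 29423072.24 / 336 = 87568.6674... → 87568.67.

87568.67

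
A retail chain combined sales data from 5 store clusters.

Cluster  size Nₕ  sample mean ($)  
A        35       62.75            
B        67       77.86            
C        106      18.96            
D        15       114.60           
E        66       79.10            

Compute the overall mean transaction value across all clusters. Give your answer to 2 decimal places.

x̄_st = (Σ Nₕx̄ₕ) / (Σ Nₕ) = (35·62.75 + 67·77.86 + 106·18.96 + 15·114.60 + 66·79.10) / 289
= 16362.23 / 289 = 56.6167... → 56.62.

56.62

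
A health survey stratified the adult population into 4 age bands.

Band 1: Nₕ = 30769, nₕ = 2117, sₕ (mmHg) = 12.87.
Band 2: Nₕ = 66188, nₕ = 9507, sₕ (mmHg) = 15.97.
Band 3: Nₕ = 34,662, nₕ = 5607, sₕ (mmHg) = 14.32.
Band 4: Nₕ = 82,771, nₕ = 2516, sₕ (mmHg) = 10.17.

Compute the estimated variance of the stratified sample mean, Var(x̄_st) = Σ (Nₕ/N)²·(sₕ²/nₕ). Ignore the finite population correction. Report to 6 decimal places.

N = 214390. Term for each stratum: Wₕ²sₕ²/nₕ.
Var(x̄_st) = 0.001611588 + 0.002556912 + 0.000955991 + 0.006127434 = 0.011251924 → 0.011252.

0.011252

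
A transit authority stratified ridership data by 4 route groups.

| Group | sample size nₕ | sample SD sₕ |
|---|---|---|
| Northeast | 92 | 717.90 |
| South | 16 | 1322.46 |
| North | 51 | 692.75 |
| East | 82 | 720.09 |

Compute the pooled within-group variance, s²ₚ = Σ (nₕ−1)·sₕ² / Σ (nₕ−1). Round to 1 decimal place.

Degrees of freedom: 91 + 15 + 50 + 81 = 237.
Σ(nₕ−1)sₕ² = 91·515380.41 + 15·1748900.4516 + 50·479902.5625 + 81·518529.6081 = 139129150.4651.
s²ₚ = 139129150.4651 / 237 = 587042.829... → 587042.8.

587042.8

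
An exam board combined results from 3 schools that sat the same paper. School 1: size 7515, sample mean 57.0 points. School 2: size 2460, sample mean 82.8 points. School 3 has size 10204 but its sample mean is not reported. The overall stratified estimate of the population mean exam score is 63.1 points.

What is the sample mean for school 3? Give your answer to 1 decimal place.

Σ Nₕx̄ₕ = N·μ, so 10204·x̄_3 = 20179·63.1 − (7515·57.0 + 2460·82.8).
= 1273294.9 − 632043 = 641251.9.
x̄_3 = 641251.9 / 10204 = 62.843... → 62.8.

62.8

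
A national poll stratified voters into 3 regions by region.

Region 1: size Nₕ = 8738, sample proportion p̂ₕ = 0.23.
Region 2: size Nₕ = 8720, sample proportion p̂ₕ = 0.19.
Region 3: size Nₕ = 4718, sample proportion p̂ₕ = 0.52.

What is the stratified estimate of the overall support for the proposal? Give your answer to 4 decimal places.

0.2760

N = 8738 + 8720 + 4718 = 22176.
Overall proportion = Σ (Nₕ/N)·p̂ₕ.
Σ Nₕp̂ₕ = 2009.74 + 1656.8 + 2453.36 = 6119.9.
6119.9 / 22176 = 0.275970... → 0.2760.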